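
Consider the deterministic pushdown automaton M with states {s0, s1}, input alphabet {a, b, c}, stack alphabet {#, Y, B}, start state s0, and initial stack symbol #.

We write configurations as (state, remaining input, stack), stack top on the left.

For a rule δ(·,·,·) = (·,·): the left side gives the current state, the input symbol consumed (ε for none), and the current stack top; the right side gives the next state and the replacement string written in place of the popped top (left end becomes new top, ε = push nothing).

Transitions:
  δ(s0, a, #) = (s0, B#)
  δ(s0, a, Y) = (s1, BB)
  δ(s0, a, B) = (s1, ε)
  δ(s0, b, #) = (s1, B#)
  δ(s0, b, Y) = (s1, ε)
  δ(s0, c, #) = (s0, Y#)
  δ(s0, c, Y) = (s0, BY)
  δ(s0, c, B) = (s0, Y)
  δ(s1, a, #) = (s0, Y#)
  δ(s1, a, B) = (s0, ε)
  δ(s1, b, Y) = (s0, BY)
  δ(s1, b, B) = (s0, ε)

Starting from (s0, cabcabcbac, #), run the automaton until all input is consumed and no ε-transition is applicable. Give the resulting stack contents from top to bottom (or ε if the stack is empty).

(s0, cabcabcbac, #)
  read c, top #: go to s0, push Y# → (s0, abcabcbac, Y#)
  read a, top Y: go to s1, push BB → (s1, bcabcbac, BB#)
  read b, top B: go to s0, push ε → (s0, cabcbac, B#)
  read c, top B: go to s0, push Y → (s0, abcbac, Y#)
  read a, top Y: go to s1, push BB → (s1, bcbac, BB#)
  read b, top B: go to s0, push ε → (s0, cbac, B#)
  read c, top B: go to s0, push Y → (s0, bac, Y#)
  read b, top Y: go to s1, push ε → (s1, ac, #)
  read a, top #: go to s0, push Y# → (s0, c, Y#)
  read c, top Y: go to s0, push BY → (s0, ε, BY#)
All input consumed in state s0 with stack BY#.

BY#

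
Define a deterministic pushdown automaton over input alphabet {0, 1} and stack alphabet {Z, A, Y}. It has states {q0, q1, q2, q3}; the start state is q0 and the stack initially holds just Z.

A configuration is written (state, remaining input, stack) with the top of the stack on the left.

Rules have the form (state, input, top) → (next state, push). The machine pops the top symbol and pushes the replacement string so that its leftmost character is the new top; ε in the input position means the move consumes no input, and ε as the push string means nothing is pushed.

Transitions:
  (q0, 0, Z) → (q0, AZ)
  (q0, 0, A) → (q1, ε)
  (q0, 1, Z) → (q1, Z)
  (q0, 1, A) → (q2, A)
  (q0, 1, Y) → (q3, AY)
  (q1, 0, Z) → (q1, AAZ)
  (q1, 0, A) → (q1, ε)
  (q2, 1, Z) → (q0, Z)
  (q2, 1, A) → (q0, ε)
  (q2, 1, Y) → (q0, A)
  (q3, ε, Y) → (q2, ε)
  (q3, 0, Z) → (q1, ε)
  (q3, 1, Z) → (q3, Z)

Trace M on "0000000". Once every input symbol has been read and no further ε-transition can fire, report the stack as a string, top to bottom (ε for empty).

(q0, 0000000, Z)
  read 0, top Z: go to q0, push AZ → (q0, 000000, AZ)
  read 0, top A: go to q1, push ε → (q1, 00000, Z)
  read 0, top Z: go to q1, push AAZ → (q1, 0000, AAZ)
  read 0, top A: go to q1, push ε → (q1, 000, AZ)
  read 0, top A: go to q1, push ε → (q1, 00, Z)
  read 0, top Z: go to q1, push AAZ → (q1, 0, AAZ)
  read 0, top A: go to q1, push ε → (q1, ε, AZ)
All input consumed in state q1 with stack AZ.

AZ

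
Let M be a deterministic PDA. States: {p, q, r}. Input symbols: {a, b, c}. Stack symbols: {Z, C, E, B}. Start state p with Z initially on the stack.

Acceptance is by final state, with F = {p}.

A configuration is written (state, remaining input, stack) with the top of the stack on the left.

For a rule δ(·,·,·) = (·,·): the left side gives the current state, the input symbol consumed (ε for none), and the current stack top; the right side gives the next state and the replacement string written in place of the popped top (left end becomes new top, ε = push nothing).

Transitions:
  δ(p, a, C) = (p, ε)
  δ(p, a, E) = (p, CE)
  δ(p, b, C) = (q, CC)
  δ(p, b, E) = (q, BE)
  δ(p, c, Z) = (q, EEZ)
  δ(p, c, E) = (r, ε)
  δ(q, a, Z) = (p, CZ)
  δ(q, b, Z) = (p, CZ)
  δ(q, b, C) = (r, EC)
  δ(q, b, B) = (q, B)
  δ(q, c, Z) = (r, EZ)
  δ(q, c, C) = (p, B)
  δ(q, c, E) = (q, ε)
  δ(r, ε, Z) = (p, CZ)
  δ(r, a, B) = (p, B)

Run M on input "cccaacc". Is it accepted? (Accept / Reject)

Reject

(p, cccaacc, Z)
  read c, top Z: go to q, push EEZ → (q, ccaacc, EEZ)
  read c, top E: go to q, push ε → (q, caacc, EZ)
  read c, top E: go to q, push ε → (q, aacc, Z)
  read a, top Z: go to p, push CZ → (p, acc, CZ)
  read a, top C: go to p, push ε → (p, cc, Z)
  read c, top Z: go to q, push EEZ → (q, c, EEZ)
  read c, top E: go to q, push ε → (q, ε, EZ)
All input consumed; state q ∉ F and no further ε-move applies.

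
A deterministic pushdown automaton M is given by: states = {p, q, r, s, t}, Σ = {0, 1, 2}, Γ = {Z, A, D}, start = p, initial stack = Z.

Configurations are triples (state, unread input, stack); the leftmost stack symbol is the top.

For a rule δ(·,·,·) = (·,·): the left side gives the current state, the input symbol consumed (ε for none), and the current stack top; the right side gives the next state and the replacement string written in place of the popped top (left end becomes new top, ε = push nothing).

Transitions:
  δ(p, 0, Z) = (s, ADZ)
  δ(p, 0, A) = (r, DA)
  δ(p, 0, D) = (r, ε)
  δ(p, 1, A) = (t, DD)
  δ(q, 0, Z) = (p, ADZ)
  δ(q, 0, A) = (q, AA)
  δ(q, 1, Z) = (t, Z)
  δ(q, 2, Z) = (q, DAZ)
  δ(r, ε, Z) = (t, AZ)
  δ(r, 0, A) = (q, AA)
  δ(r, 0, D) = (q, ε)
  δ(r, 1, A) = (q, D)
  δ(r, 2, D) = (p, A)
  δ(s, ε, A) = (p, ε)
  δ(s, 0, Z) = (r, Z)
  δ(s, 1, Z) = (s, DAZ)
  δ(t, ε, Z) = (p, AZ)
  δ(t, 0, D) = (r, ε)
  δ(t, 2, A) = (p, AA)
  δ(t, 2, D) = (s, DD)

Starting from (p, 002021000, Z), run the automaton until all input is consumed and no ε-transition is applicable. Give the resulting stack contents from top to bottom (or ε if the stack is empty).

(p, 002021000, Z)
  read 0, top Z: go to s, push ADZ → (s, 02021000, ADZ)
  ε-move, top A: go to p, push ε → (p, 02021000, DZ)
  read 0, top D: go to r, push ε → (r, 2021000, Z)
  ε-move, top Z: go to t, push AZ → (t, 2021000, AZ)
  read 2, top A: go to p, push AA → (p, 021000, AAZ)
  read 0, top A: go to r, push DA → (r, 21000, DAAZ)
  read 2, top D: go to p, push A → (p, 1000, AAAZ)
  read 1, top A: go to t, push DD → (t, 000, DDAAZ)
  read 0, top D: go to r, push ε → (r, 00, DAAZ)
  read 0, top D: go to q, push ε → (q, 0, AAZ)
  read 0, top A: go to q, push AA → (q, ε, AAAZ)
All input consumed in state q with stack AAAZ.

AAAZ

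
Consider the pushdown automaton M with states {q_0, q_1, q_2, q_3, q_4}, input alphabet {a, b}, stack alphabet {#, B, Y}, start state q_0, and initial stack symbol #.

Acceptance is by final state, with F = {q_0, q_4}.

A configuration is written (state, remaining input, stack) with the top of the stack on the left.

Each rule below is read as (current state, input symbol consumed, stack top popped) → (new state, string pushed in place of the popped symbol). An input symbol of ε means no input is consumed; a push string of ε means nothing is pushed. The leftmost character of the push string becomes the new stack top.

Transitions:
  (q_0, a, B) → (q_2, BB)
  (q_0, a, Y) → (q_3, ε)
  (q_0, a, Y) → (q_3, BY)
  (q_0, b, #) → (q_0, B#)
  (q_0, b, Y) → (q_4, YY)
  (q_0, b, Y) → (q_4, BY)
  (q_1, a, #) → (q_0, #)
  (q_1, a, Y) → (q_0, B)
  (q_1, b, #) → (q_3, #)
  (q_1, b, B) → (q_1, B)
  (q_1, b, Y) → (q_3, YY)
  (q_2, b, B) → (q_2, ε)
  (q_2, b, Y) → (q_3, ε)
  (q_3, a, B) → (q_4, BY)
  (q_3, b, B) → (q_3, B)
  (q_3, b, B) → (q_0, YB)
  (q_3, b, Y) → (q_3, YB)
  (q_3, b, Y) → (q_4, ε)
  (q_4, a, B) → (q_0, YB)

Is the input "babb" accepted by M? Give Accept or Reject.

Reject

No computation consumes all input and reaches a final state.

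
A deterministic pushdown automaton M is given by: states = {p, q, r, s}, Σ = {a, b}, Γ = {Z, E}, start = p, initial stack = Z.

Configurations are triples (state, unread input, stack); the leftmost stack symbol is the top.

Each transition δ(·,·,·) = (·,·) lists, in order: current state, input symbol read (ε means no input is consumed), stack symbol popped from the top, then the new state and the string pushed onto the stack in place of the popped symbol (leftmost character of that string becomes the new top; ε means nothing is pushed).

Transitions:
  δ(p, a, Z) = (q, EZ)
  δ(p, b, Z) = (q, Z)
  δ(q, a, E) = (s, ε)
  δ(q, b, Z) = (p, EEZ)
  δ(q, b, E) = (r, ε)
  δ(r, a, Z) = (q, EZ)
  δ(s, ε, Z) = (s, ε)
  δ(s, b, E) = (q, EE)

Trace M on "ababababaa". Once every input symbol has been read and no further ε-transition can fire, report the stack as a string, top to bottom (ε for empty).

(p, ababababaa, Z)
  read a, top Z: go to q, push EZ → (q, babababaa, EZ)
  read b, top E: go to r, push ε → (r, abababaa, Z)
  read a, top Z: go to q, push EZ → (q, bababaa, EZ)
  read b, top E: go to r, push ε → (r, ababaa, Z)
  read a, top Z: go to q, push EZ → (q, babaa, EZ)
  read b, top E: go to r, push ε → (r, abaa, Z)
  read a, top Z: go to q, push EZ → (q, baa, EZ)
  read b, top E: go to r, push ε → (r, aa, Z)
  read a, top Z: go to q, push EZ → (q, a, EZ)
  read a, top E: go to s, push ε → (s, ε, Z)
  ε-move, top Z: go to s, push ε → (s, ε, ε)
All input consumed in state s with stack ε.

ε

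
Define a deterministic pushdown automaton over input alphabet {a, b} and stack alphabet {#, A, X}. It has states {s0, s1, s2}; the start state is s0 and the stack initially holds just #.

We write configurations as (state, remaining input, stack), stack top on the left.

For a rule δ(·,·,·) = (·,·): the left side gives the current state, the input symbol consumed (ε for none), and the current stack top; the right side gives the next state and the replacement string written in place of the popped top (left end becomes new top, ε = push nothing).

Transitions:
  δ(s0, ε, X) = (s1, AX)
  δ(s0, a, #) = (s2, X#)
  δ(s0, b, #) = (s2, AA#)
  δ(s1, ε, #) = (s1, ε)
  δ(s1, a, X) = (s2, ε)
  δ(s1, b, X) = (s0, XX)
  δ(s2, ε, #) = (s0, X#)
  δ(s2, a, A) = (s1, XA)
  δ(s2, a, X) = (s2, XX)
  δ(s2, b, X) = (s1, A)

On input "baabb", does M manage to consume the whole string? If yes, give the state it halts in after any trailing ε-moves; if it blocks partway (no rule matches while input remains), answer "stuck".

(s0, baabb, #) ⊢ (s2, aabb, AA#) ⊢ (s1, abb, XAA#) ⊢ (s2, bb, AA#)
No transition for (s2, b, top A); M blocks with input bb remaining.

stuck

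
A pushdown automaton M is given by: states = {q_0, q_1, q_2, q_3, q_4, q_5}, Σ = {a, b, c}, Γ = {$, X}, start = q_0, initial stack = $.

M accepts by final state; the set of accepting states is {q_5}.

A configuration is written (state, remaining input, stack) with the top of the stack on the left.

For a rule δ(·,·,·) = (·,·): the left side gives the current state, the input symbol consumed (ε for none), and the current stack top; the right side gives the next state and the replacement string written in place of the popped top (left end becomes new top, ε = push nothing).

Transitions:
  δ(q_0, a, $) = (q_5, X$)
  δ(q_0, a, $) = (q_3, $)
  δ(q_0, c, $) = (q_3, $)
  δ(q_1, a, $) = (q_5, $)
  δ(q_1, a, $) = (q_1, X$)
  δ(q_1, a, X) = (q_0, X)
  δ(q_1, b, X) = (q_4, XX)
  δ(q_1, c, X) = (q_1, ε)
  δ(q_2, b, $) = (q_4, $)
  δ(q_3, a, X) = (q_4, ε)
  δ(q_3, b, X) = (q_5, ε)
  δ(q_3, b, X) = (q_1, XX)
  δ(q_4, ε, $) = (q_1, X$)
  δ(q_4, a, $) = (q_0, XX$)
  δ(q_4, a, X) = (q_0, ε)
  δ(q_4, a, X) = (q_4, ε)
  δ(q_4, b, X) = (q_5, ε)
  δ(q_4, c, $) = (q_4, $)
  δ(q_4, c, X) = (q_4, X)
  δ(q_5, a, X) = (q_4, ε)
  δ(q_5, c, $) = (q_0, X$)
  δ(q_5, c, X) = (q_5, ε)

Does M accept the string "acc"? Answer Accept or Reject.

Reject

No computation consumes all input and reaches a final state.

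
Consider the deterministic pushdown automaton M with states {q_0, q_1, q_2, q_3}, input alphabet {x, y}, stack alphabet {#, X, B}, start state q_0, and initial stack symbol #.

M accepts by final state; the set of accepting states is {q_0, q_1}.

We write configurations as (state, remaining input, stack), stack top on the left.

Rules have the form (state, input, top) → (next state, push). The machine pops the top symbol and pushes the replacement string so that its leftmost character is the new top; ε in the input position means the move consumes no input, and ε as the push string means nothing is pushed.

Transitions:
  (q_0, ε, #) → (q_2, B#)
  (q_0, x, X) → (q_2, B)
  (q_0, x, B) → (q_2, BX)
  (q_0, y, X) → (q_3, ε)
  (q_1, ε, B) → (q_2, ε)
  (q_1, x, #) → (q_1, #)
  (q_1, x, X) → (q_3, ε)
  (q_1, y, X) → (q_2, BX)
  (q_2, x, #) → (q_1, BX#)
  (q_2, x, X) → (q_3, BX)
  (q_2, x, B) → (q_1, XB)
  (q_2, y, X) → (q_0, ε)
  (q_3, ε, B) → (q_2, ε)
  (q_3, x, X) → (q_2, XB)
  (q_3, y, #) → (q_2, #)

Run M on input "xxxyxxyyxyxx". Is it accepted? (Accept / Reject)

Reject

(q_0, xxxyxxyyxyxx, #)
  ε-move, top #: go to q_2, push B# → (q_2, xxxyxxyyxyxx, B#)
  read x, top B: go to q_1, push XB → (q_1, xxyxxyyxyxx, XB#)
  read x, top X: go to q_3, push ε → (q_3, xyxxyyxyxx, B#)
  ε-move, top B: go to q_2, push ε → (q_2, xyxxyyxyxx, #)
  read x, top #: go to q_1, push BX# → (q_1, yxxyyxyxx, BX#)
  ε-move, top B: go to q_2, push ε → (q_2, yxxyyxyxx, X#)
  read y, top X: go to q_0, push ε → (q_0, xxyyxyxx, #)
  ε-move, top #: go to q_2, push B# → (q_2, xxyyxyxx, B#)
  read x, top B: go to q_1, push XB → (q_1, xyyxyxx, XB#)
  read x, top X: go to q_3, push ε → (q_3, yyxyxx, B#)
  ε-move, top B: go to q_2, push ε → (q_2, yyxyxx, #)
No transition applies at (q_2, yyxyxx, #); input not fully consumed.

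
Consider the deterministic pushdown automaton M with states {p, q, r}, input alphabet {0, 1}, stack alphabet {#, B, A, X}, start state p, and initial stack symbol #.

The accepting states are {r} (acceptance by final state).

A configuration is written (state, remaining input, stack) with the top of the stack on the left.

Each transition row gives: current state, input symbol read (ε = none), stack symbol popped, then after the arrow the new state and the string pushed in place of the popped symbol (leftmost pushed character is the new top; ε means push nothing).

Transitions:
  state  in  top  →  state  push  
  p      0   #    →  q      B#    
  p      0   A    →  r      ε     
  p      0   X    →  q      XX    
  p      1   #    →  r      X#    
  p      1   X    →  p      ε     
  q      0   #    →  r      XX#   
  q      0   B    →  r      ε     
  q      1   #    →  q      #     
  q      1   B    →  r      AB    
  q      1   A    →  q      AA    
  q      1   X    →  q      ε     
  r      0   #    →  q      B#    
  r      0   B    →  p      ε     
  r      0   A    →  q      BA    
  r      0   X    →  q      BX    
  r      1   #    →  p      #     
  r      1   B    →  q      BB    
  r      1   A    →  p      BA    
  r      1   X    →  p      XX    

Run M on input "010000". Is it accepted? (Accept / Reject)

Accept

(p, 010000, #)
  read 0, top #: go to q, push B# → (q, 10000, B#)
  read 1, top B: go to r, push AB → (r, 0000, AB#)
  read 0, top A: go to q, push BA → (q, 000, BAB#)
  read 0, top B: go to r, push ε → (r, 00, AB#)
  read 0, top A: go to q, push BA → (q, 0, BAB#)
  read 0, top B: go to r, push ε → (r, ε, AB#)
All input consumed; state r ∈ F.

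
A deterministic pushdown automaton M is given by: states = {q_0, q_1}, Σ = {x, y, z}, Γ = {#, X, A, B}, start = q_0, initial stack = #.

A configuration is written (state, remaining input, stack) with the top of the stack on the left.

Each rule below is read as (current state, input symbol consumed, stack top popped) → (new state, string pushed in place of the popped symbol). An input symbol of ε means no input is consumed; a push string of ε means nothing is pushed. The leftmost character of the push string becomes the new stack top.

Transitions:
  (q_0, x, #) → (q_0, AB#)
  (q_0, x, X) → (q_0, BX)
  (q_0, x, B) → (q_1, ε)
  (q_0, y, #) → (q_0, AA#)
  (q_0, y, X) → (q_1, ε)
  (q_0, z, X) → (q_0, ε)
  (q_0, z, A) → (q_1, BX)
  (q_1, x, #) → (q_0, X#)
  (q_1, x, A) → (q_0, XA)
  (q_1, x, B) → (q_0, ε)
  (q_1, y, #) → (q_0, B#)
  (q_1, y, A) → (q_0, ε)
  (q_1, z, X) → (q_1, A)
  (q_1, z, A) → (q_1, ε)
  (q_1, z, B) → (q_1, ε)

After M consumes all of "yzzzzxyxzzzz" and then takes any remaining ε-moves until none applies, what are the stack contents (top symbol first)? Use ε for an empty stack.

(q_0, yzzzzxyxzzzz, #)
  read y, top #: go to q_0, push AA# → (q_0, zzzzxyxzzzz, AA#)
  read z, top A: go to q_1, push BX → (q_1, zzzxyxzzzz, BXA#)
  read z, top B: go to q_1, push ε → (q_1, zzxyxzzzz, XA#)
  read z, top X: go to q_1, push A → (q_1, zxyxzzzz, AA#)
  read z, top A: go to q_1, push ε → (q_1, xyxzzzz, A#)
  read x, top A: go to q_0, push XA → (q_0, yxzzzz, XA#)
  read y, top X: go to q_1, push ε → (q_1, xzzzz, A#)
  read x, top A: go to q_0, push XA → (q_0, zzzz, XA#)
  read z, top X: go to q_0, push ε → (q_0, zzz, A#)
  read z, top A: go to q_1, push BX → (q_1, zz, BX#)
  read z, top B: go to q_1, push ε → (q_1, z, X#)
  read z, top X: go to q_1, push A → (q_1, ε, A#)
All input consumed in state q_1 with stack A#.

A#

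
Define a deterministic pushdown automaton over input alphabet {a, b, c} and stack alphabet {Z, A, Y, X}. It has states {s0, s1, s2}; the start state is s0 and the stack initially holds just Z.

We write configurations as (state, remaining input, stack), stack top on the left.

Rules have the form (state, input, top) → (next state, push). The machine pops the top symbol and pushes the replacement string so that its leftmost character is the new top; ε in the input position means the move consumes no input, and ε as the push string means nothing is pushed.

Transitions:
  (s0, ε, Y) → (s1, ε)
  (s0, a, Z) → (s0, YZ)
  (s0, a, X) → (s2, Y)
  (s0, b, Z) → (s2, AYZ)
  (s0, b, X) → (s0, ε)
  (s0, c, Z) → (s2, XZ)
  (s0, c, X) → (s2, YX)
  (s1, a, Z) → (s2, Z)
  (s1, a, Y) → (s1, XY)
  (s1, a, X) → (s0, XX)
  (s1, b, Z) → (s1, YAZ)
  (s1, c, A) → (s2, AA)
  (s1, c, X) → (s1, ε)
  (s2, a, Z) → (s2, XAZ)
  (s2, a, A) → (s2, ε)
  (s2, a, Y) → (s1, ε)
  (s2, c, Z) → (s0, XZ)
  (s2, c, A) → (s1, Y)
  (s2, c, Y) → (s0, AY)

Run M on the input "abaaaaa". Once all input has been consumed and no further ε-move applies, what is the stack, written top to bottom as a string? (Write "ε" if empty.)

(s0, abaaaaa, Z)
  read a, top Z: go to s0, push YZ → (s0, baaaaa, YZ)
  ε-move, top Y: go to s1, push ε → (s1, baaaaa, Z)
  read b, top Z: go to s1, push YAZ → (s1, aaaaa, YAZ)
  read a, top Y: go to s1, push XY → (s1, aaaa, XYAZ)
  read a, top X: go to s0, push XX → (s0, aaa, XXYAZ)
  read a, top X: go to s2, push Y → (s2, aa, YXYAZ)
  read a, top Y: go to s1, push ε → (s1, a, XYAZ)
  read a, top X: go to s0, push XX → (s0, ε, XXYAZ)
All input consumed in state s0 with stack XXYAZ.

XXYAZ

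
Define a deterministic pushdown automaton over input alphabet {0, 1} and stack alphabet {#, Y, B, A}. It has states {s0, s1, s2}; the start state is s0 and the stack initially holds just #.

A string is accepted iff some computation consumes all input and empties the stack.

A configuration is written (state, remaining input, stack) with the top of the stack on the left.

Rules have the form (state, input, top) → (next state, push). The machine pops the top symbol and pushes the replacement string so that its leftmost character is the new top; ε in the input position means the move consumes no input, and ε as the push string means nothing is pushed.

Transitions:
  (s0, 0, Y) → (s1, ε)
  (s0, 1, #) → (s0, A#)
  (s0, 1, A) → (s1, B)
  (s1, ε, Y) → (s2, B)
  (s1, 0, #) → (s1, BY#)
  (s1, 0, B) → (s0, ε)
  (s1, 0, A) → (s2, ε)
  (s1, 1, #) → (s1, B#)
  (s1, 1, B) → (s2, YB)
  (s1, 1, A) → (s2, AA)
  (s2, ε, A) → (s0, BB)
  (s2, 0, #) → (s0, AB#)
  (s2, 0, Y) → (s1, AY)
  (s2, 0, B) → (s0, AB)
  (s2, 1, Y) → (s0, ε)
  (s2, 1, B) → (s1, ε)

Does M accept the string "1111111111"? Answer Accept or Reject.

(s0, 1111111111, #)
  read 1, top #: go to s0, push A# → (s0, 111111111, A#)
  read 1, top A: go to s1, push B → (s1, 11111111, B#)
  read 1, top B: go to s2, push YB → (s2, 1111111, YB#)
  read 1, top Y: go to s0, push ε → (s0, 111111, B#)
No transition applies at (s0, 111111, B#); input not fully consumed.

Reject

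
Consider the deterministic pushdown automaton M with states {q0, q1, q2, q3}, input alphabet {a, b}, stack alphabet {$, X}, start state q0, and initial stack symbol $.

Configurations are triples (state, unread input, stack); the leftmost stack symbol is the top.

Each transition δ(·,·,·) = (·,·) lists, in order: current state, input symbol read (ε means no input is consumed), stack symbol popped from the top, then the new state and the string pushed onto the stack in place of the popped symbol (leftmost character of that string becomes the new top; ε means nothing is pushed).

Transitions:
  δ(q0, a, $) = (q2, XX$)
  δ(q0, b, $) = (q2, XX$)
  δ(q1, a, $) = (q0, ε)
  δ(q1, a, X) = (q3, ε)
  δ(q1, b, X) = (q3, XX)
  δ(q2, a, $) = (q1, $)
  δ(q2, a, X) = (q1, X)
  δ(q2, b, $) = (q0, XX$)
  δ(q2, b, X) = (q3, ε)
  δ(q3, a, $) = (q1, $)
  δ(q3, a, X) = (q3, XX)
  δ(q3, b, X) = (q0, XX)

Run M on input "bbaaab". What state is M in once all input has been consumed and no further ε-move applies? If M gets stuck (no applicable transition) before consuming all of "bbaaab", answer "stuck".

q0

(q0, bbaaab, $) ⊢ (q2, baaab, XX$) ⊢ (q3, aaab, X$) ⊢ (q3, aab, XX$) ⊢ (q3, ab, XXX$) ⊢ (q3, b, XXXX$) ⊢ (q0, ε, XXXXX$)
All input consumed; M is in state q0.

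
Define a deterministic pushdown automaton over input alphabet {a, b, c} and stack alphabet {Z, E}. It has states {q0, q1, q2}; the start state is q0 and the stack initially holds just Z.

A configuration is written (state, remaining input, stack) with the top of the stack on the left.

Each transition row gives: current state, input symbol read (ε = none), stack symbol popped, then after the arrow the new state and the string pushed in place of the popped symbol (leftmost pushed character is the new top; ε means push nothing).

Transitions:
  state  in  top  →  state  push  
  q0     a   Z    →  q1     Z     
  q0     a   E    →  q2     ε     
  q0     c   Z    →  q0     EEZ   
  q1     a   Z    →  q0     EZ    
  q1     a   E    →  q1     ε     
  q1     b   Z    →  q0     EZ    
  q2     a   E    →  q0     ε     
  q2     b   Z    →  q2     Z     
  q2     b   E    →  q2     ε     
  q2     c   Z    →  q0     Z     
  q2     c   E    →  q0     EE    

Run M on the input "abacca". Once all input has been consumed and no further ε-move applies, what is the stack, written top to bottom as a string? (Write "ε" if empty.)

(q0, abacca, Z)
  read a, top Z: go to q1, push Z → (q1, bacca, Z)
  read b, top Z: go to q0, push EZ → (q0, acca, EZ)
  read a, top E: go to q2, push ε → (q2, cca, Z)
  read c, top Z: go to q0, push Z → (q0, ca, Z)
  read c, top Z: go to q0, push EEZ → (q0, a, EEZ)
  read a, top E: go to q2, push ε → (q2, ε, EZ)
All input consumed in state q2 with stack EZ.

EZ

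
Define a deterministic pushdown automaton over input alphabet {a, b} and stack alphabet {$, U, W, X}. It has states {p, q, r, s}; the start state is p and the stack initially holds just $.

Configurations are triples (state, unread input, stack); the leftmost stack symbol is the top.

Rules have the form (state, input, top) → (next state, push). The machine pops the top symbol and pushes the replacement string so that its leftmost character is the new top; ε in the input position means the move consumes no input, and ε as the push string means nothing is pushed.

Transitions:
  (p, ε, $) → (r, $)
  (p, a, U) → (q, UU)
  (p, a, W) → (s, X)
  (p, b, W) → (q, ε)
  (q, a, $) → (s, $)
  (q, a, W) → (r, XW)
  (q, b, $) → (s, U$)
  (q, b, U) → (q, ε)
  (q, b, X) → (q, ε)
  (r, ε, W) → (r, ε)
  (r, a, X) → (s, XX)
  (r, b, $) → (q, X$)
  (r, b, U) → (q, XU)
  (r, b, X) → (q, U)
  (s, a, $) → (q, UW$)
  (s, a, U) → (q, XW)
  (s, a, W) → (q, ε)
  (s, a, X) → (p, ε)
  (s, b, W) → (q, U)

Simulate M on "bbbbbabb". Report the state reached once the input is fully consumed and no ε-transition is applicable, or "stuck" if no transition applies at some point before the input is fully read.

stuck

(p, bbbbbabb, $) ⊢ (r, bbbbbabb, $) ⊢ (q, bbbbabb, X$) ⊢ (q, bbbabb, $) ⊢ (s, bbabb, U$)
No transition for (s, b, top U); M blocks with input bbabb remaining.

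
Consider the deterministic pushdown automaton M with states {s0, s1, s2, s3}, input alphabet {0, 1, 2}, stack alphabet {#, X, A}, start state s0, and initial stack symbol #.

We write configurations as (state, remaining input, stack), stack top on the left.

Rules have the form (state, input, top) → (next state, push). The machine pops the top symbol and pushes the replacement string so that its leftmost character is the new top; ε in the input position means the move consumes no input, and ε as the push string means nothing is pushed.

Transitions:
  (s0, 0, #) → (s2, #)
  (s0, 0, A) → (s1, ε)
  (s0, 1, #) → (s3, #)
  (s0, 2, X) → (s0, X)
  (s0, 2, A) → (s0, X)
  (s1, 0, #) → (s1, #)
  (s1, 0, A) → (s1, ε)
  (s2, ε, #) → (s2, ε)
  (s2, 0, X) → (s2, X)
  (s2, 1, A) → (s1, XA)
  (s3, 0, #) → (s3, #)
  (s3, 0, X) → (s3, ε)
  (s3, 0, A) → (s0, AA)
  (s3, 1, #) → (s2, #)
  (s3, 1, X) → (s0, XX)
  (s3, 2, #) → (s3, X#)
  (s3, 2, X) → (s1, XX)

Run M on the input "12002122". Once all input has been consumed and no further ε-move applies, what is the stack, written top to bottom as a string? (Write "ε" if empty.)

(s0, 12002122, #) ⊢ (s3, 2002122, #) ⊢ (s3, 002122, X#) ⊢ (s3, 02122, #) ⊢ (s3, 2122, #) ⊢ (s3, 122, X#) ⊢ (s0, 22, XX#) ⊢ (s0, 2, XX#) ⊢ (s0, ε, XX#)
All input consumed in state s0 with stack XX#.

XX#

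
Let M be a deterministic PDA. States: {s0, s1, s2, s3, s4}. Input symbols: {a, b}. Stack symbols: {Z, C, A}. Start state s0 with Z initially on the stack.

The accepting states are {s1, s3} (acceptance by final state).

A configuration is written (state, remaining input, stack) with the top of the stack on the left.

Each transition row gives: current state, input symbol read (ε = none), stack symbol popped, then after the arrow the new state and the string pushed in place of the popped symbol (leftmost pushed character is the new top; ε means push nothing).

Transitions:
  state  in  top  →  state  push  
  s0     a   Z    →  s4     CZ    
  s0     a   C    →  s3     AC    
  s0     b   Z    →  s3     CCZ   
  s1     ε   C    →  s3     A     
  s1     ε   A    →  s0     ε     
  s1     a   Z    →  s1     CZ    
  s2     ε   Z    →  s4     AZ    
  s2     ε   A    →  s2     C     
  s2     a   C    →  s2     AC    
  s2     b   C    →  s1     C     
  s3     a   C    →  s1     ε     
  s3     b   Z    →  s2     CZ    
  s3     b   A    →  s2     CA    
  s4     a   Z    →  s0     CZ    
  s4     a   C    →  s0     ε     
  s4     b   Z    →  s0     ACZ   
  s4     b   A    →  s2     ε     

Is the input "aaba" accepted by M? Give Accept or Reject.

(s0, aaba, Z)
  read a, top Z: go to s4, push CZ → (s4, aba, CZ)
  read a, top C: go to s0, push ε → (s0, ba, Z)
  read b, top Z: go to s3, push CCZ → (s3, a, CCZ)
  read a, top C: go to s1, push ε → (s1, ε, CZ)
All input consumed; state s1 ∈ F.

Accept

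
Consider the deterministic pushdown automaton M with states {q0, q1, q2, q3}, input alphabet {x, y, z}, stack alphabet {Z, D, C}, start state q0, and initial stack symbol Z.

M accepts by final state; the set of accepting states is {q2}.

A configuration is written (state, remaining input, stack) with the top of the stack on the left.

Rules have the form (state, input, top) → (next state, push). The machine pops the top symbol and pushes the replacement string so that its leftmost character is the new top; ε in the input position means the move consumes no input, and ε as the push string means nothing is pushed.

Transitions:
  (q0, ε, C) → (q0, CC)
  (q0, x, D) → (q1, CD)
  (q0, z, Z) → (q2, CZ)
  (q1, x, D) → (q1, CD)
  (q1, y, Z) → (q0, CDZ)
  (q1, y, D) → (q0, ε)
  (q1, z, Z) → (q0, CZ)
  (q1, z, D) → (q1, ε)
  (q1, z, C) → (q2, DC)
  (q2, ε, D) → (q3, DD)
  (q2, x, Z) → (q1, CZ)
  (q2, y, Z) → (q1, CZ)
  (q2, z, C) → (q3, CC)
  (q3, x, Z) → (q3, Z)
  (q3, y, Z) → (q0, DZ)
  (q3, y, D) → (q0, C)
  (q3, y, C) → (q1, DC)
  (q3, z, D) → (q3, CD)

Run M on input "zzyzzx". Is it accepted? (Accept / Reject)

Reject

(q0, zzyzzx, Z)
  read z, top Z: go to q2, push CZ → (q2, zyzzx, CZ)
  read z, top C: go to q3, push CC → (q3, yzzx, CCZ)
  read y, top C: go to q1, push DC → (q1, zzx, DCCZ)
  read z, top D: go to q1, push ε → (q1, zx, CCZ)
  read z, top C: go to q2, push DC → (q2, x, DCCZ)
  ε-move, top D: go to q3, push DD → (q3, x, DDCCZ)
No transition applies at (q3, x, DDCCZ); input not fully consumed.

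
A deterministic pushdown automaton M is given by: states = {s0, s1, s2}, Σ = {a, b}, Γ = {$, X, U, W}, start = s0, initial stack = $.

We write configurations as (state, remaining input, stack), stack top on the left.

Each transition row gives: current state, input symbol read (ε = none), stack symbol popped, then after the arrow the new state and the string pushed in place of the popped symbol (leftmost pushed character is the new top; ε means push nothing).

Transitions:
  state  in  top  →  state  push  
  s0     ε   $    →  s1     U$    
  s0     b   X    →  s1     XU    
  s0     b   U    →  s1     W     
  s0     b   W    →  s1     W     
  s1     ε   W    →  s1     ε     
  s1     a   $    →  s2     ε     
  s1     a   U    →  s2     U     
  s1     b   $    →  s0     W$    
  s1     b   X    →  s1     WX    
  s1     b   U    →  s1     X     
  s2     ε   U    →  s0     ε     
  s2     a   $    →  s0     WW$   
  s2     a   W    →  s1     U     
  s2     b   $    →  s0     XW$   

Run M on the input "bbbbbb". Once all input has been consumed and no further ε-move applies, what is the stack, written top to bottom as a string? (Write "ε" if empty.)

(s0, bbbbbb, $)
  ε-move, top $: go to s1, push U$ → (s1, bbbbbb, U$)
  read b, top U: go to s1, push X → (s1, bbbbb, X$)
  read b, top X: go to s1, push WX → (s1, bbbb, WX$)
  ε-move, top W: go to s1, push ε → (s1, bbbb, X$)
  read b, top X: go to s1, push WX → (s1, bbb, WX$)
  ε-move, top W: go to s1, push ε → (s1, bbb, X$)
  read b, top X: go to s1, push WX → (s1, bb, WX$)
  ε-move, top W: go to s1, push ε → (s1, bb, X$)
  read b, top X: go to s1, push WX → (s1, b, WX$)
  ε-move, top W: go to s1, push ε → (s1, b, X$)
  read b, top X: go to s1, push WX → (s1, ε, WX$)
  ε-move, top W: go to s1, push ε → (s1, ε, X$)
All input consumed in state s1 with stack X$.

X$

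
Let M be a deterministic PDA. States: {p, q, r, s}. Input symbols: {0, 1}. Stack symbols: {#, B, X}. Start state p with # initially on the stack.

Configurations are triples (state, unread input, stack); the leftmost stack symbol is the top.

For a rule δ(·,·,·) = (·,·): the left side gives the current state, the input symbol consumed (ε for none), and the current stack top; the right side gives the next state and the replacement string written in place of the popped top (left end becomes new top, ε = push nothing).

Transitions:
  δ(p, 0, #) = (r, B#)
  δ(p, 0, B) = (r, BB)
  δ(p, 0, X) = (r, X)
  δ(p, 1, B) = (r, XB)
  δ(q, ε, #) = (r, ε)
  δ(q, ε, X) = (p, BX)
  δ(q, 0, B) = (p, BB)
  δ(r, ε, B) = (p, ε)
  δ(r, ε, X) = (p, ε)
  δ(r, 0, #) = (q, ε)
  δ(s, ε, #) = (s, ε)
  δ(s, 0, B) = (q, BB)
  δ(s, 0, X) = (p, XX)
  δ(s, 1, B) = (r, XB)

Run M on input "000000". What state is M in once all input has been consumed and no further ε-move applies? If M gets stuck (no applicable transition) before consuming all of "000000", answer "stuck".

p

(p, 000000, #)
  read 0, top #: go to r, push B# → (r, 00000, B#)
  ε-move, top B: go to p, push ε → (p, 00000, #)
  read 0, top #: go to r, push B# → (r, 0000, B#)
  ε-move, top B: go to p, push ε → (p, 0000, #)
  read 0, top #: go to r, push B# → (r, 000, B#)
  ε-move, top B: go to p, push ε → (p, 000, #)
  read 0, top #: go to r, push B# → (r, 00, B#)
  ε-move, top B: go to p, push ε → (p, 00, #)
  read 0, top #: go to r, push B# → (r, 0, B#)
  ε-move, top B: go to p, push ε → (p, 0, #)
  read 0, top #: go to r, push B# → (r, ε, B#)
  ε-move, top B: go to p, push ε → (p, ε, #)
All input consumed; M is in state p.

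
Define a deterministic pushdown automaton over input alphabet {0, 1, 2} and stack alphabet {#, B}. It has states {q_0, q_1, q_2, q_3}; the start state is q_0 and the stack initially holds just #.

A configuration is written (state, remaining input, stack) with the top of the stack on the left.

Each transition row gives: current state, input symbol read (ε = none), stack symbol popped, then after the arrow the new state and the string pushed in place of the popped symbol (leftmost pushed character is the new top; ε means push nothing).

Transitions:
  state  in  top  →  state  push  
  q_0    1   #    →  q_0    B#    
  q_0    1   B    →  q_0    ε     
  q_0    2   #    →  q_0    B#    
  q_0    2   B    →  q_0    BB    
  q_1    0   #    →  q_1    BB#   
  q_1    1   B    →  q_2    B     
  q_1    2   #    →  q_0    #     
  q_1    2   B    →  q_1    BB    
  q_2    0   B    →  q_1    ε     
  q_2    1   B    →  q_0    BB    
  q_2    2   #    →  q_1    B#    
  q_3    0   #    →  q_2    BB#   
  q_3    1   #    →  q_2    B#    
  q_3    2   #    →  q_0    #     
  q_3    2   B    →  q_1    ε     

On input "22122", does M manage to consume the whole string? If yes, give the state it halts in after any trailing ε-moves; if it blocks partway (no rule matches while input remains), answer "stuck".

q_0

(q_0, 22122, #)
  read 2, top #: go to q_0, push B# → (q_0, 2122, B#)
  read 2, top B: go to q_0, push BB → (q_0, 122, BB#)
  read 1, top B: go to q_0, push ε → (q_0, 22, B#)
  read 2, top B: go to q_0, push BB → (q_0, 2, BB#)
  read 2, top B: go to q_0, push BB → (q_0, ε, BBB#)
All input consumed; M is in state q_0.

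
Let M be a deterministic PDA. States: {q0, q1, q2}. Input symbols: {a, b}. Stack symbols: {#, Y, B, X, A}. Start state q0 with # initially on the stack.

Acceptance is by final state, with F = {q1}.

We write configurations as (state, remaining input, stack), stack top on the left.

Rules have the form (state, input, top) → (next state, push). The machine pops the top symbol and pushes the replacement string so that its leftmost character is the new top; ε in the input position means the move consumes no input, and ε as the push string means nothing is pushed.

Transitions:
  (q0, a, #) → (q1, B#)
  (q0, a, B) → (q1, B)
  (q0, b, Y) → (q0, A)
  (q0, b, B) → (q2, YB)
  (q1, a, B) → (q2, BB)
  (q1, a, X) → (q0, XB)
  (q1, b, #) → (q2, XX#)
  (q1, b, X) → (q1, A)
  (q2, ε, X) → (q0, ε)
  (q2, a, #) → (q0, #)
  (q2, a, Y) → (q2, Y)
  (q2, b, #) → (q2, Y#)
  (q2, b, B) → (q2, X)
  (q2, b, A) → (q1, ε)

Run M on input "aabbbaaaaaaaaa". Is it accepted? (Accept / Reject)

(q0, aabbbaaaaaaaaa, #)
  read a, top #: go to q1, push B# → (q1, abbbaaaaaaaaa, B#)
  read a, top B: go to q2, push BB → (q2, bbbaaaaaaaaa, BB#)
  read b, top B: go to q2, push X → (q2, bbaaaaaaaaa, XB#)
  ε-move, top X: go to q0, push ε → (q0, bbaaaaaaaaa, B#)
  read b, top B: go to q2, push YB → (q2, baaaaaaaaa, YB#)
No transition applies at (q2, baaaaaaaaa, YB#); input not fully consumed.

Reject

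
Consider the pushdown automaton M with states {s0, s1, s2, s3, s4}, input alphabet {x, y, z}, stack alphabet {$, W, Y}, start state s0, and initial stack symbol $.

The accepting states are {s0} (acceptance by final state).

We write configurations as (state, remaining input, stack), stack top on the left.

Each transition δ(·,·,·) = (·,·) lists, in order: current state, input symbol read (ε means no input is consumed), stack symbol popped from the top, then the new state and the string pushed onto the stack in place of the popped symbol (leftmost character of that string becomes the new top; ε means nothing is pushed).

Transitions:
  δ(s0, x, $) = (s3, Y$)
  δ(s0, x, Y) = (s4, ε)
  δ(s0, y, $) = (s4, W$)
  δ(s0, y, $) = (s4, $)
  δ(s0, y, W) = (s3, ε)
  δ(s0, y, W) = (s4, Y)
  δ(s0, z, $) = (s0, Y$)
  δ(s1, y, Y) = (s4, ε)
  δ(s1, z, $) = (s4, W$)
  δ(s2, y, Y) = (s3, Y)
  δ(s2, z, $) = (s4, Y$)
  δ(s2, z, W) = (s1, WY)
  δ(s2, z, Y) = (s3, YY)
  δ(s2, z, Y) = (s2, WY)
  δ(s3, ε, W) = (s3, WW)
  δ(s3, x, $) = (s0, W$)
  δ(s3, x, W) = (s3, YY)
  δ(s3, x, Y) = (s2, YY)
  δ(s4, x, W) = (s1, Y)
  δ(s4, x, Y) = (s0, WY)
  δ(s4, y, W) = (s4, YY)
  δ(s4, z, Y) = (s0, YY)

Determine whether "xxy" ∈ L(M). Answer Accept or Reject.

Reject

No computation consumes all input and reaches a final state.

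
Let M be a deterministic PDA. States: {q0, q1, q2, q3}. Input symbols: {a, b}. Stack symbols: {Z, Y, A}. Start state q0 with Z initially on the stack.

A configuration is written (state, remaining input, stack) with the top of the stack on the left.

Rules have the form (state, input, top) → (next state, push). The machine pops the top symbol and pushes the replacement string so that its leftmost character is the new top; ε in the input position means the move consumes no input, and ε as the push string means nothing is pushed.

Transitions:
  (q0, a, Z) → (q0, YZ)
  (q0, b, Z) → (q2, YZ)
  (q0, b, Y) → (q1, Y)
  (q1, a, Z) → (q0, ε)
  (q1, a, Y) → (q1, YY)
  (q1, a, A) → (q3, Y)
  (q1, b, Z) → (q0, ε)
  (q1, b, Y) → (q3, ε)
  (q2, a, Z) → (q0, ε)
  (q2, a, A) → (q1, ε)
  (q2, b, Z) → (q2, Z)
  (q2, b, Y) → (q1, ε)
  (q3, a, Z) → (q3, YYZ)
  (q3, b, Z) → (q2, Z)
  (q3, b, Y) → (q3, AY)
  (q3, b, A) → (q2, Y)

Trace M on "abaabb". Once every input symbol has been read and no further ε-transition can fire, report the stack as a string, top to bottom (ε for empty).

(q0, abaabb, Z)
  read a, top Z: go to q0, push YZ → (q0, baabb, YZ)
  read b, top Y: go to q1, push Y → (q1, aabb, YZ)
  read a, top Y: go to q1, push YY → (q1, abb, YYZ)
  read a, top Y: go to q1, push YY → (q1, bb, YYYZ)
  read b, top Y: go to q3, push ε → (q3, b, YYZ)
  read b, top Y: go to q3, push AY → (q3, ε, AYYZ)
All input consumed in state q3 with stack AYYZ.

AYYZ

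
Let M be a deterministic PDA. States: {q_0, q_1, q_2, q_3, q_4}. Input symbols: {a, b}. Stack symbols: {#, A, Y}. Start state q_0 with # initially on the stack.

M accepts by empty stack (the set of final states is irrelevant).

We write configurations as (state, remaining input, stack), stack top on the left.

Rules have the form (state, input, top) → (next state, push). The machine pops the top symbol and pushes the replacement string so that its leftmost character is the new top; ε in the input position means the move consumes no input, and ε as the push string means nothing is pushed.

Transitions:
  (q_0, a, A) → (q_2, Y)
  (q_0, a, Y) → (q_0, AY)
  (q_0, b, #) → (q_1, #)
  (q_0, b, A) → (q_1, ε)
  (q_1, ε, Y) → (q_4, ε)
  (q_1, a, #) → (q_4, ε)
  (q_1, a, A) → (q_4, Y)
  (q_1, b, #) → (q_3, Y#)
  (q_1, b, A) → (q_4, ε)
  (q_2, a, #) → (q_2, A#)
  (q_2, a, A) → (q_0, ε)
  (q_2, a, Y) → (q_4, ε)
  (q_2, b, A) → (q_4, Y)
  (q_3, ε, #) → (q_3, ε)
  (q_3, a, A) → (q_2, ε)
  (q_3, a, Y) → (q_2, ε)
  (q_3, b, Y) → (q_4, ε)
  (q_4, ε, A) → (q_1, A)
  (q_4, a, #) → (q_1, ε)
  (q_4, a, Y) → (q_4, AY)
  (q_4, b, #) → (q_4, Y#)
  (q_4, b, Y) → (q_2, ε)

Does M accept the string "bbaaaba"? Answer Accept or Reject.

Accept

(q_0, bbaaaba, #) ⊢ (q_1, baaaba, #) ⊢ (q_3, aaaba, Y#) ⊢ (q_2, aaba, #) ⊢ (q_2, aba, A#) ⊢ (q_0, ba, #) ⊢ (q_1, a, #) ⊢ (q_4, ε, ε)
All input consumed and the stack is empty.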